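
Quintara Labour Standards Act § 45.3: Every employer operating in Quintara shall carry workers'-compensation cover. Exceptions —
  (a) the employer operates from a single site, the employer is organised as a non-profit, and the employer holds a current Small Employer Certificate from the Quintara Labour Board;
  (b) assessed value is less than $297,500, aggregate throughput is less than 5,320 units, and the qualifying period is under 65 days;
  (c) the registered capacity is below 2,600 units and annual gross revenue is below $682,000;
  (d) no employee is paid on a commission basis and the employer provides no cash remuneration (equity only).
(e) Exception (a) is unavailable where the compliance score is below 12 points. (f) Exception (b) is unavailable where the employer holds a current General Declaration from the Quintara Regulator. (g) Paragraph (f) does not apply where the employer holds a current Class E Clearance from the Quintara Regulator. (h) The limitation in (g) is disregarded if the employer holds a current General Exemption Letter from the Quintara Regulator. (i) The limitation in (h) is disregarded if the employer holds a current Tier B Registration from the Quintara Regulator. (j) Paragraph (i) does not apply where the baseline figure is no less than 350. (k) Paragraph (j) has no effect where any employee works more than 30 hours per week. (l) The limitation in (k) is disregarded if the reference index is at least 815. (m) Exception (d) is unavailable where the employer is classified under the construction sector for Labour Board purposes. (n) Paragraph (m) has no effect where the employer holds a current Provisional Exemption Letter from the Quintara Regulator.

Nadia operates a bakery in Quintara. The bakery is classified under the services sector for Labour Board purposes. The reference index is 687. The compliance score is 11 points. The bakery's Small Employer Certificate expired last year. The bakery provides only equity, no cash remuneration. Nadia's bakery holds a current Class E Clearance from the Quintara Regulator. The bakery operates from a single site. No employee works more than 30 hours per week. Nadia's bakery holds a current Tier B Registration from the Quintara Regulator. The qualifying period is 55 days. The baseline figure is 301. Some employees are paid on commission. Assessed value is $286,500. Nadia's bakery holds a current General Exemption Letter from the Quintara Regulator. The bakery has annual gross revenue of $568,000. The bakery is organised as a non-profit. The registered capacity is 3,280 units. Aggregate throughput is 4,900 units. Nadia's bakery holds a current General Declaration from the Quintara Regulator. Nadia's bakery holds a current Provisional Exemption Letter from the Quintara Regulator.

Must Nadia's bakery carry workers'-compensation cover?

Exception (a) fails — the Small Employer Certificate has expired.
Exception (b) is satisfied on its face — assessed value is $286,500, less than the $297,500 limit; aggregate throughput is 4,900 units, less than the 5,320 units limit; the qualifying period is 55 days, under the 65 days limit. Under paragraphs (f)–(l): (f) is triggered (a current General Declaration is held), but is itself disapplied by (g): (g) applies — a current Class E Clearance is held. (h) would limit (g) — a current General Exemption Letter is held — but (i) sets (h) aside: (i) applies — a current Tier B Registration is held. (j), which would lift (i), is inapplicable — the baseline figure is 301, short of 350. Exception (b) stands.
Exception (c) does not apply: the registered capacity is 3,280 units, not below 2,600 units.
Exception (d) does not apply: some employees are paid on commission.

No — exception (b) applies; Nadia's bakery is not required to carry workers'-compensation cover.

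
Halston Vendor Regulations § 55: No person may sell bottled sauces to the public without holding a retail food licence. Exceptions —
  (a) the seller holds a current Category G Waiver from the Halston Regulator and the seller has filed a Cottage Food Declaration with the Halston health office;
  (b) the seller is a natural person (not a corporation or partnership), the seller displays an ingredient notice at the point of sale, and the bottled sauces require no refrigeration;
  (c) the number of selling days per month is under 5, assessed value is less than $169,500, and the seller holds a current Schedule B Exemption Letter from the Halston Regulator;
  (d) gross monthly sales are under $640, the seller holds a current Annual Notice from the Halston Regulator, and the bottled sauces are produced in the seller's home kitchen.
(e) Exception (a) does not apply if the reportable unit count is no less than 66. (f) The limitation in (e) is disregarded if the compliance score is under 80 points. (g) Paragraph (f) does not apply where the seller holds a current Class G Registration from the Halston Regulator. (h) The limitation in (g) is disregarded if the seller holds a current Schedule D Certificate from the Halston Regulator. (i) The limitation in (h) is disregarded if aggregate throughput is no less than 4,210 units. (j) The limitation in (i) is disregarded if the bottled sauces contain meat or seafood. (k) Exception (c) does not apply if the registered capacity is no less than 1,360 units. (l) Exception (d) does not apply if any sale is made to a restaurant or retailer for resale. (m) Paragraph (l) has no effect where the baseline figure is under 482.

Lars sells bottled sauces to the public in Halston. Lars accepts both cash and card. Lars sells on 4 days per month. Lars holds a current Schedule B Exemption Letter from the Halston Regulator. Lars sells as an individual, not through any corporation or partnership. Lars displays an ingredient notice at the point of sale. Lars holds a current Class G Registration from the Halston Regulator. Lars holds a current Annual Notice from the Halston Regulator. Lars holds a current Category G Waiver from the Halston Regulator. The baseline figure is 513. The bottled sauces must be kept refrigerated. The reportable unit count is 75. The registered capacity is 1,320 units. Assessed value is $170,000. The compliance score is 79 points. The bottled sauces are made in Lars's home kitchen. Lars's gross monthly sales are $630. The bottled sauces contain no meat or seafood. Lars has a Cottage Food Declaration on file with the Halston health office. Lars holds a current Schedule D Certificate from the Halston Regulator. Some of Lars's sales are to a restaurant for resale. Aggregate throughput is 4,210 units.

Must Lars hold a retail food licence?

Yes — Lars must hold a retail food licence.

All of (a)'s requirements are met (a current Category G Waiver is held; a Cottage Food Declaration is on file). Turning to paragraphs (e)–(j): (e) is engaged — the reportable unit count is 75, meeting the 66 threshold. (f) is triggered (the compliance score is 79 points, under the 80 points limit), but is displaced by (g): (g) operates against (f): a current Class G Registration is held. (h) is engaged (a current Schedule D Certificate is held), but yields to (i): (i) operates against (h): aggregate throughput is 4,210 units, meeting the 4,210 units threshold. (j) is inapplicable (the bottled sauces contain no meat or seafood), so (i) stands. (a) is therefore removed.
Exception (b) fails — the bottled sauces require refrigeration.
Exception (c) requires that assessed value is less than $169,500; but assessed value is $170,000, not less than $169,500, so (c) is unavailable.
Exception (d) is satisfied on its face — gross monthly sales are $630, under the $640 limit; a current Annual Notice is held; the bottled sauces are home-kitchen produced. Turning to paragraphs (l)–(m): (l) operates — some sales are to a restaurant for resale. (m), which would lift (l), is inapplicable — the baseline figure is 513, not under 482. So (d) is unavailable.
No exception displaces § 55.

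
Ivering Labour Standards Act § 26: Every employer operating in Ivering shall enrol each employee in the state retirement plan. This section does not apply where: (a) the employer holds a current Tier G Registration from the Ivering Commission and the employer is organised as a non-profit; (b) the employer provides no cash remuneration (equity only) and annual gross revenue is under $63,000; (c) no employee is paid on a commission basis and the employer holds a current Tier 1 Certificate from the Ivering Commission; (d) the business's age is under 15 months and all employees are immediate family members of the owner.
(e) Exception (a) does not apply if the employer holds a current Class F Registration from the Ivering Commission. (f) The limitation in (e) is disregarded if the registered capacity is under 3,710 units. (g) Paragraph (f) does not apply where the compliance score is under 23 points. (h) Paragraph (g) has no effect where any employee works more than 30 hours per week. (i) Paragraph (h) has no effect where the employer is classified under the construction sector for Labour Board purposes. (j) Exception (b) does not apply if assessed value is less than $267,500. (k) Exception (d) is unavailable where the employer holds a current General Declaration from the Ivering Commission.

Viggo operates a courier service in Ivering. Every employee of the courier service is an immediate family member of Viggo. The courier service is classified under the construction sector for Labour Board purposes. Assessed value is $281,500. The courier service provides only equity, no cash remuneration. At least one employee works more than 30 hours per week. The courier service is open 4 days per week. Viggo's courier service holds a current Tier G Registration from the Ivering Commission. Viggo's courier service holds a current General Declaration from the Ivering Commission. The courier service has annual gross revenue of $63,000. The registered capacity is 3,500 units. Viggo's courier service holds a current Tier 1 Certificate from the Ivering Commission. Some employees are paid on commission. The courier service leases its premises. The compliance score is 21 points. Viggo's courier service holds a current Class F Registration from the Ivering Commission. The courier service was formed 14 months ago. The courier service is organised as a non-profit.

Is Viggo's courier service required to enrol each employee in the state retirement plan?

Yes — Viggo's courier service must enrol each employee in the state retirement plan.

Exception (a): a current Tier G Registration is held; the employer is a non-profit — every condition holds. However, paragraphs (e)–(i) must be considered: (e) is triggered — a current Class F Registration is held. (f) would limit (e) — the registered capacity is 3,500 units, under the 3,710 units limit — but (g) sets (f) aside: (g) operates against (f): the compliance score is 21 points, under the 23 points limit. (h) applies (at least one employee exceeds 30 hours/week), but yields to (i): (i) operates against (h): the courier service is classified under the construction sector. (a) is therefore removed.
Exception (b) does not apply: annual gross revenue is $63,000, not under $63,000.
Exception (c) does not apply: some employees are paid on commission.
Exception (d)'s conditions are all satisfied: the business's age is 14 months, under the 15 months limit; every employee is an immediate family member. But applying paragraph (k): (k) operates against (d): a current General Declaration is held. So (d) is unavailable.
No exception displaces § 26.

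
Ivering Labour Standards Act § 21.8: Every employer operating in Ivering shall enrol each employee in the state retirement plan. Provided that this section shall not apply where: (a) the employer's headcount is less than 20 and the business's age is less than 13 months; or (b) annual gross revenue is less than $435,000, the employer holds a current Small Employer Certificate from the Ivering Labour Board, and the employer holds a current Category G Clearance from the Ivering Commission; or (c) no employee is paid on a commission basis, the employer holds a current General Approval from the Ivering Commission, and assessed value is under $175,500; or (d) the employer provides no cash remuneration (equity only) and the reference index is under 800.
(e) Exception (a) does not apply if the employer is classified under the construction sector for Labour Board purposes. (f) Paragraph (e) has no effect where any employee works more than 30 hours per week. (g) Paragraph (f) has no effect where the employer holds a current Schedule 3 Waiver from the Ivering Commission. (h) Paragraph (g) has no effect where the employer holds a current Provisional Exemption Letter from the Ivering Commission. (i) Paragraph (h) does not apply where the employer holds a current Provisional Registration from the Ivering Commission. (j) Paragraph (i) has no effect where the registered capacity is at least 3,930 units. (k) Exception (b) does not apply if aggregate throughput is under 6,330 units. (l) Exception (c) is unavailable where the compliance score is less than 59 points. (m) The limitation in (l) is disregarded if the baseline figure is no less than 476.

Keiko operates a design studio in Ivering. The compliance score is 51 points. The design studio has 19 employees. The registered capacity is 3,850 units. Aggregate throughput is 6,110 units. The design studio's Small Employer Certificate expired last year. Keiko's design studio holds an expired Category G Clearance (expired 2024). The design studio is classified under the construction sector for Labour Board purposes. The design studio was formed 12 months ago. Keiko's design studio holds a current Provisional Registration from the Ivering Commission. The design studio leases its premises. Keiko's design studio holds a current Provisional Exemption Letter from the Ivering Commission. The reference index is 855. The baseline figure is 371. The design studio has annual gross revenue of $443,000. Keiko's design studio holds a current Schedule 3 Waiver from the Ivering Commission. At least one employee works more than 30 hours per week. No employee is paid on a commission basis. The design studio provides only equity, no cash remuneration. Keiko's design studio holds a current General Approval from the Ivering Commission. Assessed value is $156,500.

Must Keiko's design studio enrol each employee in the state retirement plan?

Yes — Keiko's design studio must enrol each employee in the state retirement plan.

Exception (a)'s conditions are all satisfied: the employer's headcount is 19, less than the 20 limit; the business's age is 12 months, less than the 13 months limit. However, paragraphs (e)–(j) must be considered: (e) operates against (a): the design studio is classified under the construction sector. (f) is triggered (at least one employee exceeds 30 hours/week), but yields to (g): (g) is triggered — a current Schedule 3 Waiver is held. (h) applies (a current Provisional Exemption Letter is held), but is displaced by (i): (i) is engaged — a current Provisional Registration is held. (j), which would lift (i), is inapplicable — the registered capacity is 3,850 units, short of 3,930 units. So (a) is unavailable.
Exception (b) does not apply: annual gross revenue is $443,000, not less than $435,000.
All of (c)'s requirements are met (no employee is paid on commission; a current General Approval is held; assessed value is $156,500, under the $175,500 limit). Turning to paragraphs (l)–(m): (l) is engaged — the compliance score is 51 points, less than the 59 points limit. (m) is not engaged (the baseline figure is 371, short of 476), so (l) stands. Exception (c) does not apply.
Exception (d) requires that the reference index is under 800; but the reference index is 855, not under 800, so (d) is unavailable.
No exception applies. The general rule governs.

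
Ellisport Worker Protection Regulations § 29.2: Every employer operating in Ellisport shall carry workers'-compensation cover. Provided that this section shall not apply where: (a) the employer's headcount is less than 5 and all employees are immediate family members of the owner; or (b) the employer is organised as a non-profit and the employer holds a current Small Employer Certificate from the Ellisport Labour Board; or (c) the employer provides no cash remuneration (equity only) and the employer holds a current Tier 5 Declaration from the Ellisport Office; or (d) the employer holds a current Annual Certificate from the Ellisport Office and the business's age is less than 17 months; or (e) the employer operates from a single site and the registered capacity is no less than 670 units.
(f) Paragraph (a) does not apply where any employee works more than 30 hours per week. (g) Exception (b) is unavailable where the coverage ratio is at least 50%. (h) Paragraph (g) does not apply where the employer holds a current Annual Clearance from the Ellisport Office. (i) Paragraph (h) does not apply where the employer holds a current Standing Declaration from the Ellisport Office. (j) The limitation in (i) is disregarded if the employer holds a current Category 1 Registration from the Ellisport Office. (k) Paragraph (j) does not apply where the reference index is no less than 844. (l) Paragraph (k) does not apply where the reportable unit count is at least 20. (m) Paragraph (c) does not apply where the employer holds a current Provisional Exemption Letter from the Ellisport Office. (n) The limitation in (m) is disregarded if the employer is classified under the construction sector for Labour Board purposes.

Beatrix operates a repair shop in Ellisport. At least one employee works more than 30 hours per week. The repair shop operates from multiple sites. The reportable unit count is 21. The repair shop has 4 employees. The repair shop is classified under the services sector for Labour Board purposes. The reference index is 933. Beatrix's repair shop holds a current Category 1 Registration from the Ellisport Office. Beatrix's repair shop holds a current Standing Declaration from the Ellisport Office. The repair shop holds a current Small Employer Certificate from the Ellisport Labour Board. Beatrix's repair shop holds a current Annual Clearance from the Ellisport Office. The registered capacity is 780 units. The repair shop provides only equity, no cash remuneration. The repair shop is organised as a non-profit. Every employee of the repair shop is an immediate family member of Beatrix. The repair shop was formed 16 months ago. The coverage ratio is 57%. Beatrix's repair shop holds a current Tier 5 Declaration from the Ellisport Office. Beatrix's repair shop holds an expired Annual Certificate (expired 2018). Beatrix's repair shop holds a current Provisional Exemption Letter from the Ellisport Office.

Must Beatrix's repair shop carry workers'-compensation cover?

No — exception (b) applies; Beatrix's repair shop is not required to carry workers'-compensation cover.

Exception (a) is satisfied on its face — the employer's headcount is 4, less than the 5 limit; every employee is an immediate family member. But: (f) operates against (a): at least one employee exceeds 30 hours/week. So (a) is unavailable.
Exception (b)'s conditions are all satisfied: the employer is a non-profit; a current Small Employer Certificate is held. Considering the limiting provisions: (g) would limit (b) — the coverage ratio is 57%, meeting the 50% threshold — but (h) sets (g) aside: (h) is triggered — a current Annual Clearance is held. (i) would limit (h) — a current Standing Declaration is held — but (j) sets (i) aside: (j) operates against (i): a current Category 1 Registration is held. (k) is triggered (the reference index is 933, meeting the 844 threshold), but is overridden by (l): (l) is engaged — the reportable unit count is 21, meeting the 20 threshold. (b) remains available.
All of (c)'s requirements are met (remuneration is equity-only; a current Tier 5 Declaration is held). But: (m) operates against (c): a current Provisional Exemption Letter is held. (n) is not triggered (the repair shop is classified under the services sector), so (m) stands. (c) is therefore removed.
Exception (d) does not apply: there is no Annual Certificate in force.
Exception (e) requires that the employer operates from a single site; but the employer operates from multiple sites, so (e) is unavailable.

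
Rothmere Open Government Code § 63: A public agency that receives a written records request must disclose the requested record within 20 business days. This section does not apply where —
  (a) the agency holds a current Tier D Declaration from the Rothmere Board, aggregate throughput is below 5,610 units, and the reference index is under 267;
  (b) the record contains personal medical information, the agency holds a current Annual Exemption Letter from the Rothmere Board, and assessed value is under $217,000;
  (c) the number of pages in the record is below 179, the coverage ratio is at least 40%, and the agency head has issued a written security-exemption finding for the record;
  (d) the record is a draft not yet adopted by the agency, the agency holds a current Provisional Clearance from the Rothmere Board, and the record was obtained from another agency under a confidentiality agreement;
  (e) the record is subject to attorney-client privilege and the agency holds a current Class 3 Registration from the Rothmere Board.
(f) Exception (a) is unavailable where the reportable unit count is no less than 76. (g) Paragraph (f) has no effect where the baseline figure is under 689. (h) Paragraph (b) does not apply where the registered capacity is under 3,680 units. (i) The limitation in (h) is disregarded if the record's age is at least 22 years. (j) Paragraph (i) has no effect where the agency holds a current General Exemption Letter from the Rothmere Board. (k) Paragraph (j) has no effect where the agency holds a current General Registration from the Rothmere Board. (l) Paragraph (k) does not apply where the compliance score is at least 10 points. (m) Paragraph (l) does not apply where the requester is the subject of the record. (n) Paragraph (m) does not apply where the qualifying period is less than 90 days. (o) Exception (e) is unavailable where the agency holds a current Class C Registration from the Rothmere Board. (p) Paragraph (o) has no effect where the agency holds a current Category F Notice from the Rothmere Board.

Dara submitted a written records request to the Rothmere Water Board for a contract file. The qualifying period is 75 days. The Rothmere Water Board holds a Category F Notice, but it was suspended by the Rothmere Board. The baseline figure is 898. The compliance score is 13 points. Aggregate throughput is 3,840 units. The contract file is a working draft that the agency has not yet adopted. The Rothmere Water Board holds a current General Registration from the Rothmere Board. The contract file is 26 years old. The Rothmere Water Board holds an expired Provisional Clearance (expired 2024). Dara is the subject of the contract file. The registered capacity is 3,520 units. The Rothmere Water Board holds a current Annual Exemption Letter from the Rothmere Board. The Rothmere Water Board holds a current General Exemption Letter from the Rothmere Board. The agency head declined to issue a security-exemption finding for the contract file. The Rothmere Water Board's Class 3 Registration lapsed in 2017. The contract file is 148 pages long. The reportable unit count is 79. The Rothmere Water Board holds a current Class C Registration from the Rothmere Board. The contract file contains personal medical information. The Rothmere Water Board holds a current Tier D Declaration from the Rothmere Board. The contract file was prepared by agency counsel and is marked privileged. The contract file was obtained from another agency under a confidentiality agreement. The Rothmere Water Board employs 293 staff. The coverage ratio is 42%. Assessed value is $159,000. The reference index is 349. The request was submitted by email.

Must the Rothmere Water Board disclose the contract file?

Exception (a) fails — the reference index is 349, not under 267.
Exception (b) is satisfied on its face — the contract file contains personal medical information; a current Annual Exemption Letter is held; assessed value is $159,000, under the $217,000 limit. However, paragraphs (h)–(n) must be considered: (h) is engaged — the registered capacity is 3,520 units, under the 3,680 units limit. (i) is engaged (the record's age is 26 years, meeting the 22 years threshold), but is overridden by (j): (j) operates — a current General Exemption Letter is held. (k) would limit (j) — a current General Registration is held — but (l) sets (k) aside: (l) is triggered — the compliance score is 13 points, meeting the 10 points threshold. (m) operates (Dara is the subject of the contract file), but is overridden by (n): (n) operates against (m): the qualifying period is 75 days, less than the 90 days limit. So (b) is unavailable.
Exception (c) does not apply: the agency head declined to issue a security-exemption finding.
Exception (d) fails — there is no Provisional Clearance in force.
Exception (e) fails — the Class 3 Registration is not current.
No exception is made out. the Rothmere Water Board falls within the general rule.

Yes — the Rothmere Water Board must disclose the contract file.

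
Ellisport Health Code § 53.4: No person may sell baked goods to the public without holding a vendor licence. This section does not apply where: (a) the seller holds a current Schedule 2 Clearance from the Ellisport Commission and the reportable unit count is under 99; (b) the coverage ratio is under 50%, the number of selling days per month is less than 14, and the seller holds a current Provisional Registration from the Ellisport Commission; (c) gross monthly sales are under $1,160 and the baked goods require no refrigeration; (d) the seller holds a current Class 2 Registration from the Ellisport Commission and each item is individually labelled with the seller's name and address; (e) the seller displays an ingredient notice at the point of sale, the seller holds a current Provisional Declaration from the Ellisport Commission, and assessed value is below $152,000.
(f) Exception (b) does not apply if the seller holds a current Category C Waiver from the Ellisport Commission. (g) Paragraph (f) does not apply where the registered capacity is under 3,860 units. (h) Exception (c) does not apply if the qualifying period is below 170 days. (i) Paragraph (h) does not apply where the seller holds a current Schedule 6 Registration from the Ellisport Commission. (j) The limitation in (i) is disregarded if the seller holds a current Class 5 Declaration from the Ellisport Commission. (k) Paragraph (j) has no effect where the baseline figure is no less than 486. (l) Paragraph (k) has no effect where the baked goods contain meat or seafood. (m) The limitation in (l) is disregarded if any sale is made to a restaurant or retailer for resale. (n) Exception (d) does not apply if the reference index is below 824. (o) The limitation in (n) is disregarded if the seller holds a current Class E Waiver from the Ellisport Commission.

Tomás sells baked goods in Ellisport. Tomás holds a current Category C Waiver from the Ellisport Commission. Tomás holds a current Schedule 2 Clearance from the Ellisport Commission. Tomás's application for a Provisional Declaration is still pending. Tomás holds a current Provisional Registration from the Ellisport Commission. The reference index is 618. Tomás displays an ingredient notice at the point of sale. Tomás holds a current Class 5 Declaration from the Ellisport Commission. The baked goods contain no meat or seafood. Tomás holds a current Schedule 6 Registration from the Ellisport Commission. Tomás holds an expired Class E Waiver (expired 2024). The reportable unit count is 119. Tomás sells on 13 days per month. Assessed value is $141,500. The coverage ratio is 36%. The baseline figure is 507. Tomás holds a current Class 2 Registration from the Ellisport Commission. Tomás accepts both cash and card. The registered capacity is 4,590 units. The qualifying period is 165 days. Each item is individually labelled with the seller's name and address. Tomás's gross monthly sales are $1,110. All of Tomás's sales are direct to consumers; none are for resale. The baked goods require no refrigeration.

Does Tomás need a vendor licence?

No — exception (c) applies; Tomás is not required to hold a vendor licence.

Exception (a) fails — the reportable unit count is 119, not under 99.
Exception (b)'s conditions are all satisfied: the coverage ratio is 36%, under the 50% limit; the number of selling days per month is 13, less than the 14 limit; a current Provisional Registration is held. But applying paragraphs (f)–(g): (f) is triggered — a current Category C Waiver is held. (g) does not operate here (the registered capacity is 4,590 units, not under 3,860 units), so (f) stands. So (b) is unavailable.
Exception (c): gross monthly sales are $1,110, under the $1,160 limit; the baked goods are shelf-stable — every condition holds. Under paragraphs (h)–(m): (h) would limit (c) — the qualifying period is 165 days, below the 170 days limit — but (i) sets (h) aside: (i) operates against (h): a current Schedule 6 Registration is held. (j) operates (a current Class 5 Declaration is held), but is itself disapplied by (k): (k) applies — the baseline figure is 507, meeting the 486 threshold. (l), which would lift (k), does not operate here — the baked goods contain no meat or seafood. Exception (c) stands.
Exception (d) is satisfied on its face — a current Class 2 Registration is held; items are individually labelled. However, paragraphs (n)–(o) must be considered: (n) operates against (d): the reference index is 618, below the 824 limit. (o) is not triggered (the Class E Waiver is not current), so (n) stands. So (d) is unavailable.
Exception (e) does not apply: the Provisional Declaration is not current.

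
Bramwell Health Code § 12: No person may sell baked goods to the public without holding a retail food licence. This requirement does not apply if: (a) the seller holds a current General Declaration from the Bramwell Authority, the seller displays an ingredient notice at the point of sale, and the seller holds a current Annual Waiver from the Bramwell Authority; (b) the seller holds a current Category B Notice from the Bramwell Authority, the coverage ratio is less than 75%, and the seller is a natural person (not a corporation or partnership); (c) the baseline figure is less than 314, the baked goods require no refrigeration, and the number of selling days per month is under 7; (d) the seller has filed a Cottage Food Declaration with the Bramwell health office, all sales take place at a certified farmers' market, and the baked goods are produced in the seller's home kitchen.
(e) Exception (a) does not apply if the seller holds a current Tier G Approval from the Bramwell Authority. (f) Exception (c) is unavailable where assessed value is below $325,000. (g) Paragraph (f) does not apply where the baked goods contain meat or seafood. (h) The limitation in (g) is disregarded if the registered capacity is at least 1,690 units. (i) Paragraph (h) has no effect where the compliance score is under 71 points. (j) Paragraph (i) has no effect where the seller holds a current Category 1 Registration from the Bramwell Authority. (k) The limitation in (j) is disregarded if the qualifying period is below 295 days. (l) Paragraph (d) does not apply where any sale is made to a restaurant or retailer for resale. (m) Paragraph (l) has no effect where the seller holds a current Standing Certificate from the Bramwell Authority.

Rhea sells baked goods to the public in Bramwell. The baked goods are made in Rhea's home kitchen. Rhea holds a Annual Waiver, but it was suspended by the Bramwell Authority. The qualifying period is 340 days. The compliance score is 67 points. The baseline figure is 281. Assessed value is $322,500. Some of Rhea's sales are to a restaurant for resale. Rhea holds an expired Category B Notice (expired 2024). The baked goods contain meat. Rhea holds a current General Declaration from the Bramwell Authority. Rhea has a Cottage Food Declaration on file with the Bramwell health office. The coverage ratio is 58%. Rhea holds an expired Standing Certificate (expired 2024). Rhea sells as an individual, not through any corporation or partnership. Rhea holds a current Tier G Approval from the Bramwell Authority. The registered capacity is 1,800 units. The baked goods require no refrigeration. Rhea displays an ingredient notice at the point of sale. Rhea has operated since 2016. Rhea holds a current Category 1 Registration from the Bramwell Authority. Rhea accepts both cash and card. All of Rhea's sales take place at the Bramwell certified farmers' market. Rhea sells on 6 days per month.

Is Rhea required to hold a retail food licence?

Yes — Rhea must hold a retail food licence.

Exception (a) fails — no current Annual Waiver is held.
Exception (b) fails — no current Category B Notice is held.
All of (c)'s requirements are met (the baseline figure is 281, less than the 314 limit; the baked goods are shelf-stable; the number of selling days per month is 6, under the 7 limit). However, paragraphs (f)–(k) must be considered: (f) applies — assessed value is $322,500, below the $325,000 limit. (g) would limit (f) — the baked goods contain meat — but (h) sets (g) aside: (h) operates against (g): the registered capacity is 1,800 units, meeting the 1,690 units threshold. (i) applies (the compliance score is 67 points, under the 71 points limit), but is itself disapplied by (j): (j) operates against (i): a current Category 1 Registration is held. (k), which would lift (j), does not operate here — the qualifying period is 340 days, not below 295 days. (c) is therefore removed.
Exception (d)'s conditions are all satisfied: a Cottage Food Declaration is on file; all sales are at a certified farmers' market; the baked goods are home-kitchen produced. Turning to paragraphs (l)–(m): (l) operates against (d): some sales are to a restaurant for resale. (m), which would lift (l), does not operate here — no current Standing Certificate is held. Exception (d) does not apply.
No exception is made out. Rhea falls within the general rule.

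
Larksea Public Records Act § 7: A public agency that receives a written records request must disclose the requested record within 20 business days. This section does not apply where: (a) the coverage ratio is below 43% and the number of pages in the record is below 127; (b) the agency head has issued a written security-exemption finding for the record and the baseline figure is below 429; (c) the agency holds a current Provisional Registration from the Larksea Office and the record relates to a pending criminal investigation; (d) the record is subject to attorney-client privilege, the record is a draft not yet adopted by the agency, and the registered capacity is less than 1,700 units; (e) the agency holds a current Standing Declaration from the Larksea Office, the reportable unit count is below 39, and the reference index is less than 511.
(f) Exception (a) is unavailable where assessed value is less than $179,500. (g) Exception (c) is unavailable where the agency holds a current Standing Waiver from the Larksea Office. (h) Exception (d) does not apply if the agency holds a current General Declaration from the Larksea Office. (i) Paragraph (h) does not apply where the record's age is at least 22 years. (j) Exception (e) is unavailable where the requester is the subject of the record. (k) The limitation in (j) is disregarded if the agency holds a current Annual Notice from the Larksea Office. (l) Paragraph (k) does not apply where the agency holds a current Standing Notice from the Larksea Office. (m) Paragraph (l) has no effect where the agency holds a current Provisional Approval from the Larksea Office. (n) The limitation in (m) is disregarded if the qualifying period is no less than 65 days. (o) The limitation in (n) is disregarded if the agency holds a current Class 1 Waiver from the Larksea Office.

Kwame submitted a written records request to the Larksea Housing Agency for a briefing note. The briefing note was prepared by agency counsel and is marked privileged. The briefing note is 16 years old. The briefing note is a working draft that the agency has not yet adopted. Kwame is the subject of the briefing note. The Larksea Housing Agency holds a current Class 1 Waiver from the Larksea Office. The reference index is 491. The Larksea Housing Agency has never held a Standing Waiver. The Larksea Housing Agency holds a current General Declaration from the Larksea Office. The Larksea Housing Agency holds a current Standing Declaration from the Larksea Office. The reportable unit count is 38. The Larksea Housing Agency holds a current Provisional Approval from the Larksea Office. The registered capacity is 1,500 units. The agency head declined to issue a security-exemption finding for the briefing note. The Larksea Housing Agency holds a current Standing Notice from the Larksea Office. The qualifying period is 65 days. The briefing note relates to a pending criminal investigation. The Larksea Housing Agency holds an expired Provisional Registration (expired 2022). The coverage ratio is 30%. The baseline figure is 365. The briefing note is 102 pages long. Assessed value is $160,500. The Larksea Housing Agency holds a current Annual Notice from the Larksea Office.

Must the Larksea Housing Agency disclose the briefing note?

Exception (a)'s conditions are all satisfied: the coverage ratio is 30%, below the 43% limit; the number of pages in the record is 102, below the 127 limit. But applying paragraph (f): (f) operates — assessed value is $160,500, less than the $179,500 limit. Exception (a) does not apply.
Exception (b) fails — the agency head declined to issue a security-exemption finding.
Exception (c) requires that the agency holds a current Provisional Registration from the Larksea Office; but the Provisional Registration is not current, so (c) is unavailable.
Exception (d)'s conditions are all satisfied: the briefing note is privileged; the briefing note is an unadopted draft; the registered capacity is 1,500 units, less than the 1,700 units limit. Turning to paragraphs (h)–(i): (h) applies — a current General Declaration is held. (i) is inapplicable (the record's age is 16 years, short of 22 years), so (h) stands. Exception (d) does not apply.
Exception (e): a current Standing Declaration is held; the reportable unit count is 38, below the 39 limit; the reference index is 491, less than the 511 limit — every condition holds. As to paragraphs (j)–(o): (j) would limit (e) — Kwame is the subject of the briefing note — but (k) sets (j) aside: (k) operates against (j): a current Annual Notice is held. (l) would limit (k) — a current Standing Notice is held — but (m) sets (l) aside: (m) operates against (l): a current Provisional Approval is held. (n) is triggered (the qualifying period is 65 days, meeting the 65 days threshold), but is set aside by (o): (o) operates against (n): a current Class 1 Waiver is held. (e) remains available.

No — exception (e) applies; the Larksea Housing Agency is not required to disclose the briefing note.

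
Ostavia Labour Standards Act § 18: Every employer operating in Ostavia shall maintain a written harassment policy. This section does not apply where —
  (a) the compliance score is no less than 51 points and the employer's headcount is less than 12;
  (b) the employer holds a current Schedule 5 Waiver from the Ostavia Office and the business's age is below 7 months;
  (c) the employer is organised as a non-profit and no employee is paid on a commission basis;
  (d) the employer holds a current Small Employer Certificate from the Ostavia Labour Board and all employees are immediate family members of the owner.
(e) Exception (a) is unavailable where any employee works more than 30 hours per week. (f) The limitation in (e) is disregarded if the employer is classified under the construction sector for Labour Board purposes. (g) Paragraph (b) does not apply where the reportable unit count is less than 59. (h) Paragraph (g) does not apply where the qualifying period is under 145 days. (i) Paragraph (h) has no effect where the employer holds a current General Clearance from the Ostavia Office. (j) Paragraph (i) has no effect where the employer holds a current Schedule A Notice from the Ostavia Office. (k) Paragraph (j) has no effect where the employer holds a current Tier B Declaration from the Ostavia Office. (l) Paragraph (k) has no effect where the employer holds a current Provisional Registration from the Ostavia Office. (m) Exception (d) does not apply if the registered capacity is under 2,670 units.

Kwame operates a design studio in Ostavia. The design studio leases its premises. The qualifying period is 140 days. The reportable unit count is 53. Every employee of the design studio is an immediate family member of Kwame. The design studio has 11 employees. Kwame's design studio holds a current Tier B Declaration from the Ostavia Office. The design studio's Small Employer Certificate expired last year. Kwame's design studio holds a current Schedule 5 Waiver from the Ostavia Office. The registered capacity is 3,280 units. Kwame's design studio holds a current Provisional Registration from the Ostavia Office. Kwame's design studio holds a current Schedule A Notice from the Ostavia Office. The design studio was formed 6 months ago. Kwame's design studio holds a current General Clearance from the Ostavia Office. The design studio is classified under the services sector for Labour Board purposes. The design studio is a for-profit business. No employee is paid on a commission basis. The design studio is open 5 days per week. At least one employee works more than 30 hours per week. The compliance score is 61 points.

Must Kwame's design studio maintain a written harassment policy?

Exception (a) is satisfied on its face — the compliance score is 61 points, meeting the 51 points threshold; the employer's headcount is 11, less than the 12 limit. Turning to paragraphs (e)–(f): (e) is engaged — at least one employee exceeds 30 hours/week. (f) is not triggered (the design studio is classified under the services sector), so (e) stands. (a) is therefore removed.
Exception (b): a current Schedule 5 Waiver is held; the business's age is 6 months, below the 7 months limit — every condition holds. Under paragraphs (g)–(l): (g) is engaged (the reportable unit count is 53, less than the 59 limit), but yields to (h): (h) operates against (g): the qualifying period is 140 days, under the 145 days limit. (i) is engaged (a current General Clearance is held), but is displaced by (j): (j) operates against (i): a current Schedule A Notice is held. (k) would limit (j) — a current Tier B Declaration is held — but (l) sets (k) aside: (l) operates — a current Provisional Registration is held. Exception (b) stands.
Exception (c) fails — the employer is for-profit.
Exception (d) requires that the employer holds a current Small Employer Certificate from the Ostavia Labour Board; but the Small Employer Certificate has expired, so (d) is unavailable.

No — exception (b) applies; Kwame's design studio is not required to maintain a written harassment policy.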